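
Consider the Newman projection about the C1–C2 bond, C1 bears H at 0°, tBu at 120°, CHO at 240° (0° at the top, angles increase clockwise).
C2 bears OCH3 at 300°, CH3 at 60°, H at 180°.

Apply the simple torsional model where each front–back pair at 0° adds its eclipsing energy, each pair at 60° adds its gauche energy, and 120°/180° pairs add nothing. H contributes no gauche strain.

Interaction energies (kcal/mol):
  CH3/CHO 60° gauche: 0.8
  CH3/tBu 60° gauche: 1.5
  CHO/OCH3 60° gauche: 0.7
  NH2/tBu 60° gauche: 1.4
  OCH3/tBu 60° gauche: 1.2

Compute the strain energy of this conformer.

This conformer (staggered): tBu–CH3 gauche, CHO–OCH3 gauche; 1.5 + 0.7 = 2.2 kcal/mol.

2.2 kcal/mol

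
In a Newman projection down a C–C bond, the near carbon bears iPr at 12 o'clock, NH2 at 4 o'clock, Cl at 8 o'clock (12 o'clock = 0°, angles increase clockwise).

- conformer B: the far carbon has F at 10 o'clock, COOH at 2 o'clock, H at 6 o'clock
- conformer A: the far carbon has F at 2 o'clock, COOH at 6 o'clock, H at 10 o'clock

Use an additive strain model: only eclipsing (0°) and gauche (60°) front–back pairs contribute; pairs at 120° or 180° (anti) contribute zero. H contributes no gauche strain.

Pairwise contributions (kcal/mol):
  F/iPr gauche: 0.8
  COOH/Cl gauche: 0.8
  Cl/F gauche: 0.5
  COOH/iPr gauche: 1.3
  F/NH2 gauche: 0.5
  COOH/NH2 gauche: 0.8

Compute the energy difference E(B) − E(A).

B is staggered. iPr at 0° is gauche with F at 300° (0.8); iPr at 0° is gauche with COOH at 60° (1.3); NH2 at 120° is gauche with COOH at 60° (0.8); Cl at 240° is gauche with F at 300° (0.5). Total 3.4 kcal/mol.
A is staggered. iPr at 0° is gauche with F at 60° (0.8); NH2 at 120° is gauche with F at 60° (0.5); NH2 at 120° is gauche with COOH at 180° (0.8); Cl at 240° is gauche with COOH at 180° (0.8). Total 2.9 kcal/mol.
E(B) − E(A) = 3.4 − 2.9 = +0.5 kcal/mol.

+0.5 kcal/mol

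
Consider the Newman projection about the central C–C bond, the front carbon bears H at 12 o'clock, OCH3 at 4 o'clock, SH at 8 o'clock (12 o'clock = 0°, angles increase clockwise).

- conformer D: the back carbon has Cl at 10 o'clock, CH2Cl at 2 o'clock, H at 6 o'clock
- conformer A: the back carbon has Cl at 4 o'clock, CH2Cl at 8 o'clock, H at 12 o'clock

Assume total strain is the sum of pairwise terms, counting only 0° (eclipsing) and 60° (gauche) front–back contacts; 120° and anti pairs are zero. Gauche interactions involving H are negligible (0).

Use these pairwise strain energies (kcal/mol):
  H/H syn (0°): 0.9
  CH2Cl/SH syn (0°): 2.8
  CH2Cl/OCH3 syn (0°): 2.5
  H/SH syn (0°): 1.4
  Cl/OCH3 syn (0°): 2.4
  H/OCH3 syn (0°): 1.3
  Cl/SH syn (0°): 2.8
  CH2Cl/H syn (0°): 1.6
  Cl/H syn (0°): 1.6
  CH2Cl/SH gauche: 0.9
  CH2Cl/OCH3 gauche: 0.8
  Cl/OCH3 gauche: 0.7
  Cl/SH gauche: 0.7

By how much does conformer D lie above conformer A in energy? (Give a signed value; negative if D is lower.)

D (staggered): OCH3(120°)/CH2Cl(60°) gauche 0.8; SH(240°)/Cl(300°) gauche 0.7 → 1.5 kcal/mol.
A (eclipsed): H(0°)/H(0°) eclipsed 0.9; OCH3(120°)/Cl(120°) eclipsed 2.4; SH(240°)/CH2Cl(240°) eclipsed 2.8 → 6.1 kcal/mol.
E(D) − E(A) = 1.5 − 6.1 = -4.6 kcal/mol.

-4.6 kcal/mol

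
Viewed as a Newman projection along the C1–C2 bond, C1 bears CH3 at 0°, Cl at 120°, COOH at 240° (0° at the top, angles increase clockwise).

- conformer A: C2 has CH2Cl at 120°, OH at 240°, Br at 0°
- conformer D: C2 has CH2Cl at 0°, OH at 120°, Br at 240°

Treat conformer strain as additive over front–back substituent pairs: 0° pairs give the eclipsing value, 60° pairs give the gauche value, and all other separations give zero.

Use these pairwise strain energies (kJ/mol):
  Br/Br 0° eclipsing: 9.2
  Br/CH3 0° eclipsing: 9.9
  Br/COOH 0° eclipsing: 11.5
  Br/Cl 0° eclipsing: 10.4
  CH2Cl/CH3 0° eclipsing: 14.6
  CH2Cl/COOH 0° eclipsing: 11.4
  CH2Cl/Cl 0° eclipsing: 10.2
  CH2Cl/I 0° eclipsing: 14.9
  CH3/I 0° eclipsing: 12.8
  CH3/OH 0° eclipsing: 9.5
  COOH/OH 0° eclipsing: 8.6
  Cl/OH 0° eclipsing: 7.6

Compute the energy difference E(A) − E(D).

-5.0 kJ/mol

A (eclipsed): CH3–Br eclipsed, Cl–CH2Cl eclipsed, COOH–OH eclipsed; 9.9 + 10.2 + 8.6 = 28.7 kJ/mol.
D (eclipsed): CH3–CH2Cl eclipsed, Cl–OH eclipsed, COOH–Br eclipsed; 14.6 + 7.6 + 11.5 = 33.7 kJ/mol.
E(A) − E(D) = 28.7 − 33.7 = -5.0 kJ/mol.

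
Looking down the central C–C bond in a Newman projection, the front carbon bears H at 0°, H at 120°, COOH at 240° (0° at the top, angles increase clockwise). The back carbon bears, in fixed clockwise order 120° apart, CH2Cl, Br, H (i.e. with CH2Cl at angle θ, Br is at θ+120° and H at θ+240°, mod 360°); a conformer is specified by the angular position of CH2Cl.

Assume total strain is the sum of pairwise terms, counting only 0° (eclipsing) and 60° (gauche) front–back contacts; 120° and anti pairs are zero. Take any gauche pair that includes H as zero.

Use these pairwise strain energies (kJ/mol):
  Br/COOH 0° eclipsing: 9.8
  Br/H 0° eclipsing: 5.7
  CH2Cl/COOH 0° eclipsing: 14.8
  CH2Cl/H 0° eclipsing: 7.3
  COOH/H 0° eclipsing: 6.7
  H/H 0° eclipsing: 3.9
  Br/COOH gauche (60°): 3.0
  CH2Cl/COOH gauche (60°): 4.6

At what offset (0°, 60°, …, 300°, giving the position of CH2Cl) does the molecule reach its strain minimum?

60°

CH2Cl at 0° (eclipsed): H–CH2Cl eclipsed, H–Br eclipsed, COOH–H eclipsed; 7.3 + 5.7 + 6.7 = 19.7 kJ/mol.
CH2Cl at 60° (staggered): COOH–Br gauche; 3.0 = 3.0 kJ/mol.
CH2Cl at 120° (eclipsed): H–H eclipsed, H–CH2Cl eclipsed, COOH–Br eclipsed; 3.9 + 7.3 + 9.8 = 21.0 kJ/mol.
CH2Cl at 180° (staggered): COOH–CH2Cl gauche, COOH–Br gauche; 4.6 + 3.0 = 7.6 kJ/mol.
CH2Cl at 240° (eclipsed): H–Br eclipsed, H–H eclipsed, COOH–CH2Cl eclipsed; 5.7 + 3.9 + 14.8 = 24.4 kJ/mol.
CH2Cl at 300° (staggered): COOH–CH2Cl gauche; 4.6 = 4.6 kJ/mol.
The minimum (3.0 kJ/mol) occurs with CH2Cl at 60°.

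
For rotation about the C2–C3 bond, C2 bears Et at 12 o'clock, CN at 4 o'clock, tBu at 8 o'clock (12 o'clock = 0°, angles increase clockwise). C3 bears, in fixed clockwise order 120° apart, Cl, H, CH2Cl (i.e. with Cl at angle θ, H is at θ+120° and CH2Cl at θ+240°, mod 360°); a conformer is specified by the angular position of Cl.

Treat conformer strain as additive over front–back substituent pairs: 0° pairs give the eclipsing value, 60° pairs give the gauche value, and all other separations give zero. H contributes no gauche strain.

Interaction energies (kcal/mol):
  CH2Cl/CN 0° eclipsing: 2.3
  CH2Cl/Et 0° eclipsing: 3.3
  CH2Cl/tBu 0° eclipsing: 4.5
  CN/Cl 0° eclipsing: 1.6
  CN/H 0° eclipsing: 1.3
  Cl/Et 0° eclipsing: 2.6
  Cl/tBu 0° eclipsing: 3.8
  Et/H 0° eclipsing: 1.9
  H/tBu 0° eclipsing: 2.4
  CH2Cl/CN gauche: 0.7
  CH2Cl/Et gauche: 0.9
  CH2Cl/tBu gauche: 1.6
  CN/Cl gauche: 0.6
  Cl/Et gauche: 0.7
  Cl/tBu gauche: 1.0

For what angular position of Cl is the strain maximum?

Cl at 0° (eclipsed): Et–Cl eclipsed, CN–H eclipsed, tBu–CH2Cl eclipsed; 2.6 + 1.3 + 4.5 = 8.4 kcal/mol.
Cl at 60° (staggered): Et–Cl gauche, Et–CH2Cl gauche, CN–Cl gauche, tBu–CH2Cl gauche; 0.7 + 0.9 + 0.6 + 1.6 = 3.8 kcal/mol.
Cl at 120° (eclipsed): Et–CH2Cl eclipsed, CN–Cl eclipsed, tBu–H eclipsed; 3.3 + 1.6 + 2.4 = 7.3 kcal/mol.
Cl at 180° (staggered): Et–CH2Cl gauche, CN–Cl gauche, CN–CH2Cl gauche, tBu–Cl gauche; 0.9 + 0.6 + 0.7 + 1.0 = 3.2 kcal/mol.
Cl at 240° (eclipsed): Et–H eclipsed, CN–CH2Cl eclipsed, tBu–Cl eclipsed; 1.9 + 2.3 + 3.8 = 8.0 kcal/mol.
Cl at 300° (staggered): Et–Cl gauche, CN–CH2Cl gauche, tBu–Cl gauche, tBu–CH2Cl gauche; 0.7 + 0.7 + 1.0 + 1.6 = 4.0 kcal/mol.
The maximum (8.4 kcal/mol) occurs with Cl at 0°.

0°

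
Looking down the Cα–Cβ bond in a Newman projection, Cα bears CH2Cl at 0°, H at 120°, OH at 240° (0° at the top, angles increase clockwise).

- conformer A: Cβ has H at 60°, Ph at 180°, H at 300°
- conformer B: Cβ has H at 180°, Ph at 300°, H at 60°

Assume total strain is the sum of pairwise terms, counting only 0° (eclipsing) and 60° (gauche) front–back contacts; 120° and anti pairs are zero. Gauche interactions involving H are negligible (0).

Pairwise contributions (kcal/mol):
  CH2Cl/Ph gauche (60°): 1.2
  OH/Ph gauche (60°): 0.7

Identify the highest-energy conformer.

A is staggered. OH at 240° is gauche with Ph at 180° (0.7). Total 0.7 kcal/mol.
B is staggered. CH2Cl at 0° is gauche with Ph at 300° (1.2); OH at 240° is gauche with Ph at 300° (0.7). Total 1.9 kcal/mol.
B has the highest total (1.9 kcal/mol).

B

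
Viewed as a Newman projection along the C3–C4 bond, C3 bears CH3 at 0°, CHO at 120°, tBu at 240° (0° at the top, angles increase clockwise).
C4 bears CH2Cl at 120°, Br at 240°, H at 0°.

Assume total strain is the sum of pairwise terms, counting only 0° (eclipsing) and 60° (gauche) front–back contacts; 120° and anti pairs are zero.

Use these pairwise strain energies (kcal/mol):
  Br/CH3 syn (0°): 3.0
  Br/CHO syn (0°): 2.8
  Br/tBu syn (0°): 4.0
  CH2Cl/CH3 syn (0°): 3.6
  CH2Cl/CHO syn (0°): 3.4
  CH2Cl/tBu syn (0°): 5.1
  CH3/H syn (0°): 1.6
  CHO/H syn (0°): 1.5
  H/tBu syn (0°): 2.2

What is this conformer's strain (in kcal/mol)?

9.0 kcal/mol

This conformer (eclipsed): CH3–H eclipsed, CHO–CH2Cl eclipsed, tBu–Br eclipsed; 1.6 + 3.4 + 4.0 = 9.0 kcal/mol.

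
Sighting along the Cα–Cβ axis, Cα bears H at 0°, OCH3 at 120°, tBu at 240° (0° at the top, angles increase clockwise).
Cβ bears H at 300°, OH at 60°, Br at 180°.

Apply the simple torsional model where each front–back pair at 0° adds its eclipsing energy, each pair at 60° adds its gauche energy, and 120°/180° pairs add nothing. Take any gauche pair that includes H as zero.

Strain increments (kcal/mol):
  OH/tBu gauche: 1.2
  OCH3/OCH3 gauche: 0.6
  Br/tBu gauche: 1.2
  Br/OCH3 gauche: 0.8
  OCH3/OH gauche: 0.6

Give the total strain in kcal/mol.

This conformer is staggered. OCH3 at 120° is gauche with OH at 60° (0.6); OCH3 at 120° is gauche with Br at 180° (0.8); tBu at 240° is gauche with Br at 180° (1.2). Total 2.6 kcal/mol.

2.6 kcal/mol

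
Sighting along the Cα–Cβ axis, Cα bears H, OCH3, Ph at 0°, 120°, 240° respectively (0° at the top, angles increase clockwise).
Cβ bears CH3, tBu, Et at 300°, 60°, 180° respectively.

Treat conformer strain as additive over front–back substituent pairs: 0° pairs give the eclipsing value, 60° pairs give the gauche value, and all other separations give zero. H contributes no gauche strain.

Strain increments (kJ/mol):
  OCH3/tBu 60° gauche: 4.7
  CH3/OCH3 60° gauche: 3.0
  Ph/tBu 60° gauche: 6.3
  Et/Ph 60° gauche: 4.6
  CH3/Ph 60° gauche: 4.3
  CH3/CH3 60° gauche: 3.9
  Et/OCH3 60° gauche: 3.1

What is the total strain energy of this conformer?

This conformer (staggered): OCH3(120°)/tBu(60°) gauche 4.7; OCH3(120°)/Et(180°) gauche 3.1; Ph(240°)/CH3(300°) gauche 4.3; Ph(240°)/Et(180°) gauche 4.6 → 16.7 kJ/mol.

16.7 kJ/mol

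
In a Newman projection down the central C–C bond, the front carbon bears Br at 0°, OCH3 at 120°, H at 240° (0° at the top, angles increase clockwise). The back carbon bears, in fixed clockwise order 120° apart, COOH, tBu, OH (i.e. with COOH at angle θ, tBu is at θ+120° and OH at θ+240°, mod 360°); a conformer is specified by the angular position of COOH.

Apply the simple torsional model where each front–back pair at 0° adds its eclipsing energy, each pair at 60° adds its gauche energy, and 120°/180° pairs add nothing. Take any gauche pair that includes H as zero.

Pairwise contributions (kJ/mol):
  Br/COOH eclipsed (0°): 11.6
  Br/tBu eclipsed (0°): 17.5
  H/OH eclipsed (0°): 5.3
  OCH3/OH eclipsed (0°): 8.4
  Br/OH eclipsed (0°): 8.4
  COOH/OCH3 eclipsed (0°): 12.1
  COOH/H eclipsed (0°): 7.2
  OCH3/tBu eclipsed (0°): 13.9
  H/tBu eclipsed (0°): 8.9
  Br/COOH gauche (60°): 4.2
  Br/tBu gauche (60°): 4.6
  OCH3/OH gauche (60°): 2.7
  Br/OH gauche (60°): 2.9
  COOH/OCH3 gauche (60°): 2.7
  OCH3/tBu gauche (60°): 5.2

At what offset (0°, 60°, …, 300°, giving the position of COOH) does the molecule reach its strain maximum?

240°

COOH at 0° (eclipsed): Br(0°)/COOH(0°) eclipsed 11.6; OCH3(120°)/tBu(120°) eclipsed 13.9; H(240°)/OH(240°) eclipsed 5.3 → 30.8 kJ/mol.
COOH at 60° (staggered): Br(0°)/COOH(60°) gauche 4.2; Br(0°)/OH(300°) gauche 2.9; OCH3(120°)/COOH(60°) gauche 2.7; OCH3(120°)/tBu(180°) gauche 5.2 → 15.0 kJ/mol.
COOH at 120° (eclipsed): Br(0°)/OH(0°) eclipsed 8.4; OCH3(120°)/COOH(120°) eclipsed 12.1; H(240°)/tBu(240°) eclipsed 8.9 → 29.4 kJ/mol.
COOH at 180° (staggered): Br(0°)/tBu(300°) gauche 4.6; Br(0°)/OH(60°) gauche 2.9; OCH3(120°)/COOH(180°) gauche 2.7; OCH3(120°)/OH(60°) gauche 2.7 → 12.9 kJ/mol.
COOH at 240° (eclipsed): Br(0°)/tBu(0°) eclipsed 17.5; OCH3(120°)/OH(120°) eclipsed 8.4; H(240°)/COOH(240°) eclipsed 7.2 → 33.1 kJ/mol.
COOH at 300° (staggered): Br(0°)/COOH(300°) gauche 4.2; Br(0°)/tBu(60°) gauche 4.6; OCH3(120°)/tBu(60°) gauche 5.2; OCH3(120°)/OH(180°) gauche 2.7 → 16.7 kJ/mol.
The maximum (33.1 kJ/mol) occurs with COOH at 240°.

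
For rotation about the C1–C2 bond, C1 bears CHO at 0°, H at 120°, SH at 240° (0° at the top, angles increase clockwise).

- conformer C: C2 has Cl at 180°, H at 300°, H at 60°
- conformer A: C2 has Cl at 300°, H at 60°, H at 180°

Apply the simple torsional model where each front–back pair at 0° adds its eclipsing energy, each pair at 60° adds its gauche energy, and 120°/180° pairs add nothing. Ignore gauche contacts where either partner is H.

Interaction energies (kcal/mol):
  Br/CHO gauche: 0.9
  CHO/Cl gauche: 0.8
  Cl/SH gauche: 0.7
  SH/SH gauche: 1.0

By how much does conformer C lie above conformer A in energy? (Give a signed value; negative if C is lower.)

C is staggered. SH at 240° is gauche with Cl at 180° (0.7). Total 0.7 kcal/mol.
A is staggered. CHO at 0° is gauche with Cl at 300° (0.8); SH at 240° is gauche with Cl at 300° (0.7). Total 1.5 kcal/mol.
E(C) − E(A) = 0.7 − 1.5 = -0.8 kcal/mol.

-0.8 kcal/mol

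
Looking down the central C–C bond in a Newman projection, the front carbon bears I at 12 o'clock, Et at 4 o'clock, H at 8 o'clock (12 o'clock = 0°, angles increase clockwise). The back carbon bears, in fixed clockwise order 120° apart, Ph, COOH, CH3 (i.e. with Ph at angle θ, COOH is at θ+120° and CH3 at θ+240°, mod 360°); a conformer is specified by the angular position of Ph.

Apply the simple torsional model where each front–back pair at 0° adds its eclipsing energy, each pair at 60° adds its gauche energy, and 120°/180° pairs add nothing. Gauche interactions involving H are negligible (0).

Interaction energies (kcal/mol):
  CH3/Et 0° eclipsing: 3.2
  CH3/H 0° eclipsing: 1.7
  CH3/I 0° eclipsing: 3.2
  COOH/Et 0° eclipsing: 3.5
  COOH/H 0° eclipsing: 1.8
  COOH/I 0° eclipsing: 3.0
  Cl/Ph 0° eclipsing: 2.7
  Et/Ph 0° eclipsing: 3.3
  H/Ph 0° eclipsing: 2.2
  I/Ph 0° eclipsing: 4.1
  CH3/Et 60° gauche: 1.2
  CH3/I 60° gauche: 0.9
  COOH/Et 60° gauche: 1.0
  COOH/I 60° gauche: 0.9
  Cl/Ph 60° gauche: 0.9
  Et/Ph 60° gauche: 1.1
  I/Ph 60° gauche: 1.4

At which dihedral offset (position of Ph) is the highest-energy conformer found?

Ph at 0° (eclipsed): I–Ph eclipsed, Et–COOH eclipsed, H–CH3 eclipsed; 4.1 + 3.5 + 1.7 = 9.3 kcal/mol.
Ph at 60° (staggered): I–Ph gauche, I–CH3 gauche, Et–Ph gauche, Et–COOH gauche; 1.4 + 0.9 + 1.1 + 1.0 = 4.4 kcal/mol.
Ph at 120° (eclipsed): I–CH3 eclipsed, Et–Ph eclipsed, H–COOH eclipsed; 3.2 + 3.3 + 1.8 = 8.3 kcal/mol.
Ph at 180° (staggered): I–COOH gauche, I–CH3 gauche, Et–Ph gauche, Et–CH3 gauche; 0.9 + 0.9 + 1.1 + 1.2 = 4.1 kcal/mol.
Ph at 240° (eclipsed): I–COOH eclipsed, Et–CH3 eclipsed, H–Ph eclipsed; 3.0 + 3.2 + 2.2 = 8.4 kcal/mol.
Ph at 300° (staggered): I–Ph gauche, I–COOH gauche, Et–COOH gauche, Et–CH3 gauche; 1.4 + 0.9 + 1.0 + 1.2 = 4.5 kcal/mol.
The maximum (9.3 kcal/mol) occurs with Ph at 0°.

0°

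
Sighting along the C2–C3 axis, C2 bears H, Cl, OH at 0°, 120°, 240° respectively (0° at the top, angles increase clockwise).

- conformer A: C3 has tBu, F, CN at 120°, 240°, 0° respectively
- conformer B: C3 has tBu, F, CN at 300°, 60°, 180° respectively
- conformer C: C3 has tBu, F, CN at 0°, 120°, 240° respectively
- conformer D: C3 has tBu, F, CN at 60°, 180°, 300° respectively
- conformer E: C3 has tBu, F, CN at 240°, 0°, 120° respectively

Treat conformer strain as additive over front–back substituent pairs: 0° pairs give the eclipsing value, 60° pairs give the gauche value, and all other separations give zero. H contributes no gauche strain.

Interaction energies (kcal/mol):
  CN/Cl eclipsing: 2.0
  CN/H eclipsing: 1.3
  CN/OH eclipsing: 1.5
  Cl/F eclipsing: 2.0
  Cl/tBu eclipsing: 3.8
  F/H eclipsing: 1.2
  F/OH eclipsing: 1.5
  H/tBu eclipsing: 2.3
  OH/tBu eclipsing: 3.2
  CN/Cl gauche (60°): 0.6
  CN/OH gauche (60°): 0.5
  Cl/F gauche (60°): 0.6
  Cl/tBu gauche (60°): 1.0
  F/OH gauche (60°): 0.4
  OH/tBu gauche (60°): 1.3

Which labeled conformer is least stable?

A (eclipsed): H(0°)/CN(0°) eclipsed 1.3; Cl(120°)/tBu(120°) eclipsed 3.8; OH(240°)/F(240°) eclipsed 1.5 → 6.6 kcal/mol.
B (staggered): Cl(120°)/F(60°) gauche 0.6; Cl(120°)/CN(180°) gauche 0.6; OH(240°)/tBu(300°) gauche 1.3; OH(240°)/CN(180°) gauche 0.5 → 3.0 kcal/mol.
C (eclipsed): H(0°)/tBu(0°) eclipsed 2.3; Cl(120°)/F(120°) eclipsed 2.0; OH(240°)/CN(240°) eclipsed 1.5 → 5.8 kcal/mol.
D (staggered): Cl(120°)/tBu(60°) gauche 1.0; Cl(120°)/F(180°) gauche 0.6; OH(240°)/F(180°) gauche 0.4; OH(240°)/CN(300°) gauche 0.5 → 2.5 kcal/mol.
E (eclipsed): H(0°)/F(0°) eclipsed 1.2; Cl(120°)/CN(120°) eclipsed 2.0; OH(240°)/tBu(240°) eclipsed 3.2 → 6.4 kcal/mol.
A has the highest total (6.6 kcal/mol).

A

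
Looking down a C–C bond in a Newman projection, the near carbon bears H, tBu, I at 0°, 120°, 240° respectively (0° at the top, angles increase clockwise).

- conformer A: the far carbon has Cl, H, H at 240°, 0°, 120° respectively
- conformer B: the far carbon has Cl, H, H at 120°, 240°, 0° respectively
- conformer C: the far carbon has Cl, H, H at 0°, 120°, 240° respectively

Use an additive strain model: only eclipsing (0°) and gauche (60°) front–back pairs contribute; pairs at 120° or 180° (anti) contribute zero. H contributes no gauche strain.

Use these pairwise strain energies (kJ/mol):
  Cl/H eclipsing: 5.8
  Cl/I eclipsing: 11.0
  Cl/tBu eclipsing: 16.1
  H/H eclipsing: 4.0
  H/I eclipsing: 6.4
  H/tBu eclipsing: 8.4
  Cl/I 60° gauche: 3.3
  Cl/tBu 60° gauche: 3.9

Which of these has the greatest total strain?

B

A (eclipsed): H(0°)/H(0°) eclipsed 4.0; tBu(120°)/H(120°) eclipsed 8.4; I(240°)/Cl(240°) eclipsed 11.0 → 23.4 kJ/mol.
B (eclipsed): H(0°)/H(0°) eclipsed 4.0; tBu(120°)/Cl(120°) eclipsed 16.1; I(240°)/H(240°) eclipsed 6.4 → 26.5 kJ/mol.
C (eclipsed): H(0°)/Cl(0°) eclipsed 5.8; tBu(120°)/H(120°) eclipsed 8.4; I(240°)/H(240°) eclipsed 6.4 → 20.6 kJ/mol.
B has the highest total (26.5 kJ/mol).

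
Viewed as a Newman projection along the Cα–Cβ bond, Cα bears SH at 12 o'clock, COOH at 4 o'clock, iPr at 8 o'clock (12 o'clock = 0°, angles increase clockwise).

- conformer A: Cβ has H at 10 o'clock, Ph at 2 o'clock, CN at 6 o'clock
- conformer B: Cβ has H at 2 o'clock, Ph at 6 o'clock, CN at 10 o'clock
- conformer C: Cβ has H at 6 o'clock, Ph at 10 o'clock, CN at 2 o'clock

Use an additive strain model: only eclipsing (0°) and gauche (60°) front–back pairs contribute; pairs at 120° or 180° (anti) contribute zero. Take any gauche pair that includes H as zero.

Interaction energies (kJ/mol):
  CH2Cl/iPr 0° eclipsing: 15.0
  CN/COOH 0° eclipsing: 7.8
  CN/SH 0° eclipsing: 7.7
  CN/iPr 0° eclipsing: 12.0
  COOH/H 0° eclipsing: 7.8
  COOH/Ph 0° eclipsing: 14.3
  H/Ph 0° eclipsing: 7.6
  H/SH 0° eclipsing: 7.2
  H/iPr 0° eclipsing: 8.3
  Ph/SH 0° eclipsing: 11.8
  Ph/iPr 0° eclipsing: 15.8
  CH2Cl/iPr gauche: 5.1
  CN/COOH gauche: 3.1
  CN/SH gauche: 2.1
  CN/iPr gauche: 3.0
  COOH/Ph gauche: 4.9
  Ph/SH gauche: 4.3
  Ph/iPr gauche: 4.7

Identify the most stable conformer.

A is staggered. SH at 0° is gauche with Ph at 60° (4.3); COOH at 120° is gauche with Ph at 60° (4.9); COOH at 120° is gauche with CN at 180° (3.1); iPr at 240° is gauche with CN at 180° (3.0). Total 15.3 kJ/mol.
B is staggered. SH at 0° is gauche with CN at 300° (2.1); COOH at 120° is gauche with Ph at 180° (4.9); iPr at 240° is gauche with Ph at 180° (4.7); iPr at 240° is gauche with CN at 300° (3.0). Total 14.7 kJ/mol.
C is staggered. SH at 0° is gauche with Ph at 300° (4.3); SH at 0° is gauche with CN at 60° (2.1); COOH at 120° is gauche with CN at 60° (3.1); iPr at 240° is gauche with Ph at 300° (4.7). Total 14.2 kJ/mol.
C has the lowest total (14.2 kJ/mol).

C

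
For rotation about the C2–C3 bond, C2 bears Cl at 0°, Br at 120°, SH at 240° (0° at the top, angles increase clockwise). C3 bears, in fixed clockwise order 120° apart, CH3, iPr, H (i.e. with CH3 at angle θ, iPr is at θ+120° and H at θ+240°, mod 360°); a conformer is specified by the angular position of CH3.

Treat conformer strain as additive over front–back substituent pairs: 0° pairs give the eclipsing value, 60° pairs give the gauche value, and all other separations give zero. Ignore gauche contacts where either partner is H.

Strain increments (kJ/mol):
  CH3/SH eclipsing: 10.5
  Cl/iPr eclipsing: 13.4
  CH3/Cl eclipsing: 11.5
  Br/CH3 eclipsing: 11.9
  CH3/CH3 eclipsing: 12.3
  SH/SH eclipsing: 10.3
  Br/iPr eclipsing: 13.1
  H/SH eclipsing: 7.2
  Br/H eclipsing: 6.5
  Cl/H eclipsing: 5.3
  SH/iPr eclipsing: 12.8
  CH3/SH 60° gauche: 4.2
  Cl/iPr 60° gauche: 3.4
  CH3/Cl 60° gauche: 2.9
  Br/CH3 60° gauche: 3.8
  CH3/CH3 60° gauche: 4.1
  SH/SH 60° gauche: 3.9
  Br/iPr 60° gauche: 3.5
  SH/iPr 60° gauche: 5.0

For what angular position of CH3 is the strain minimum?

CH3 at 0° (eclipsed): Cl(0°)/CH3(0°) eclipsed 11.5; Br(120°)/iPr(120°) eclipsed 13.1; SH(240°)/H(240°) eclipsed 7.2 → 31.8 kJ/mol.
CH3 at 60° (staggered): Cl(0°)/CH3(60°) gauche 2.9; Br(120°)/CH3(60°) gauche 3.8; Br(120°)/iPr(180°) gauche 3.5; SH(240°)/iPr(180°) gauche 5.0 → 15.2 kJ/mol.
CH3 at 120° (eclipsed): Cl(0°)/H(0°) eclipsed 5.3; Br(120°)/CH3(120°) eclipsed 11.9; SH(240°)/iPr(240°) eclipsed 12.8 → 30.0 kJ/mol.
CH3 at 180° (staggered): Cl(0°)/iPr(300°) gauche 3.4; Br(120°)/CH3(180°) gauche 3.8; SH(240°)/CH3(180°) gauche 4.2; SH(240°)/iPr(300°) gauche 5.0 → 16.4 kJ/mol.
CH3 at 240° (eclipsed): Cl(0°)/iPr(0°) eclipsed 13.4; Br(120°)/H(120°) eclipsed 6.5; SH(240°)/CH3(240°) eclipsed 10.5 → 30.4 kJ/mol.
CH3 at 300° (staggered): Cl(0°)/CH3(300°) gauche 2.9; Cl(0°)/iPr(60°) gauche 3.4; Br(120°)/iPr(60°) gauche 3.5; SH(240°)/CH3(300°) gauche 4.2 → 14.0 kJ/mol.
The minimum (14.0 kJ/mol) occurs with CH3 at 300°.

300°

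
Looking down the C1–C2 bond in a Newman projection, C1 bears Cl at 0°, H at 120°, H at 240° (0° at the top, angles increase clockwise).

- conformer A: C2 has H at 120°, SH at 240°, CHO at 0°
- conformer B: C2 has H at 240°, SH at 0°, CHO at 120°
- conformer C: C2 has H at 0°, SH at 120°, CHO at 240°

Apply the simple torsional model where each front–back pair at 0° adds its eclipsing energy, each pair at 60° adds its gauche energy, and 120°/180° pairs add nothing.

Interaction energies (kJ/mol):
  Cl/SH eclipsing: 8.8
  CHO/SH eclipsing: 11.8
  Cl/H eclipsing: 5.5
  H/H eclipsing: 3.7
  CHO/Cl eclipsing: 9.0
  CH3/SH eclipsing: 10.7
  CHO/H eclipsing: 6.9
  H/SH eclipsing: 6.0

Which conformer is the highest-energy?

A (eclipsed): Cl(0°)/CHO(0°) eclipsed 9.0; H(120°)/H(120°) eclipsed 3.7; H(240°)/SH(240°) eclipsed 6.0 → 18.7 kJ/mol.
B (eclipsed): Cl(0°)/SH(0°) eclipsed 8.8; H(120°)/CHO(120°) eclipsed 6.9; H(240°)/H(240°) eclipsed 3.7 → 19.4 kJ/mol.
C (eclipsed): Cl(0°)/H(0°) eclipsed 5.5; H(120°)/SH(120°) eclipsed 6.0; H(240°)/CHO(240°) eclipsed 6.9 → 18.4 kJ/mol.
B has the highest total (19.4 kJ/mol).

B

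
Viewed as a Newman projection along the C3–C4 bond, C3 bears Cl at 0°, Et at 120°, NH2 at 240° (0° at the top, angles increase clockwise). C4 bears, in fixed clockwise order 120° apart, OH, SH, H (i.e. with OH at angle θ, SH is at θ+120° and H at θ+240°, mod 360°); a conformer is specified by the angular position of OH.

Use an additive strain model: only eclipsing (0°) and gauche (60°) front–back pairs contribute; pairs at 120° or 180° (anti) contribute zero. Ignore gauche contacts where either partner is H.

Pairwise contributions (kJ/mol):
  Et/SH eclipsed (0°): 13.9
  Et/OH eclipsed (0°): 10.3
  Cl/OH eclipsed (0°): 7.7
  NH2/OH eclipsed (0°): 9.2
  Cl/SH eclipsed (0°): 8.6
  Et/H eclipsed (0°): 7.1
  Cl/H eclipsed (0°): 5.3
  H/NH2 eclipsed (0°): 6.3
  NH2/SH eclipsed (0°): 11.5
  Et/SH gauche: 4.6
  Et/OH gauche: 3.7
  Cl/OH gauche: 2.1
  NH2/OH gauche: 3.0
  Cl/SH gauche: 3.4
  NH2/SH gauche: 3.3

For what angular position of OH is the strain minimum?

OH at 0° (eclipsed): Cl(0°)/OH(0°) eclipsed 7.7; Et(120°)/SH(120°) eclipsed 13.9; NH2(240°)/H(240°) eclipsed 6.3 → 27.9 kJ/mol.
OH at 60° (staggered): Cl(0°)/OH(60°) gauche 2.1; Et(120°)/OH(60°) gauche 3.7; Et(120°)/SH(180°) gauche 4.6; NH2(240°)/SH(180°) gauche 3.3 → 13.7 kJ/mol.
OH at 120° (eclipsed): Cl(0°)/H(0°) eclipsed 5.3; Et(120°)/OH(120°) eclipsed 10.3; NH2(240°)/SH(240°) eclipsed 11.5 → 27.1 kJ/mol.
OH at 180° (staggered): Cl(0°)/SH(300°) gauche 3.4; Et(120°)/OH(180°) gauche 3.7; NH2(240°)/OH(180°) gauche 3.0; NH2(240°)/SH(300°) gauche 3.3 → 13.4 kJ/mol.
OH at 240° (eclipsed): Cl(0°)/SH(0°) eclipsed 8.6; Et(120°)/H(120°) eclipsed 7.1; NH2(240°)/OH(240°) eclipsed 9.2 → 24.9 kJ/mol.
OH at 300° (staggered): Cl(0°)/OH(300°) gauche 2.1; Cl(0°)/SH(60°) gauche 3.4; Et(120°)/SH(60°) gauche 4.6; NH2(240°)/OH(300°) gauche 3.0 → 13.1 kJ/mol.
The minimum (13.1 kJ/mol) occurs with OH at 300°.

300°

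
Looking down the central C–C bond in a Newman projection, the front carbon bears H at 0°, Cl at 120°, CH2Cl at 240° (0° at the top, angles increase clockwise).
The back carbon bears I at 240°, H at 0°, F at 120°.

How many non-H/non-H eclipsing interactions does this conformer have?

2

Non-H eclipsing pairs: Cl(120°)/F(120°); CH2Cl(240°)/I(240°) — 2 interactions.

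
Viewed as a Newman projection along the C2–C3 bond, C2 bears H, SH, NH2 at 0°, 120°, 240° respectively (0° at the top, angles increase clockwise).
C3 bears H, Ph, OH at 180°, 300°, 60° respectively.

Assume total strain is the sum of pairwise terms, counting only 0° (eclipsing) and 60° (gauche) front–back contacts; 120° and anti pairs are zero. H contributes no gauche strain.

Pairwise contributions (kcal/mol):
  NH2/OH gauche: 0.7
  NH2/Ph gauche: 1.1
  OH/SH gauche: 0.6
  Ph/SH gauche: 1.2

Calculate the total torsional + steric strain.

1.7 kcal/mol

This conformer (staggered): SH(120°)/OH(60°) gauche 0.6; NH2(240°)/Ph(300°) gauche 1.1 → 1.7 kcal/mol.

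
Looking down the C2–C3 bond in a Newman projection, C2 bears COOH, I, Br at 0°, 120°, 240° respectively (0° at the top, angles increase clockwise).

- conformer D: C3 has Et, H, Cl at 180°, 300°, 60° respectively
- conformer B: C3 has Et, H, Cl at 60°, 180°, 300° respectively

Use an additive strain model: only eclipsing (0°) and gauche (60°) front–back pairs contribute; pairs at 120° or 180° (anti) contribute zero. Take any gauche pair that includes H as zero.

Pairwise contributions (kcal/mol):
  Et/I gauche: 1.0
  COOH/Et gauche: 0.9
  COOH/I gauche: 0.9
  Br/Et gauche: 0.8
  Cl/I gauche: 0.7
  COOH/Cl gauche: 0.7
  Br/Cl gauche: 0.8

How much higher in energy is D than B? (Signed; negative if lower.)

-0.2 kcal/mol

D is staggered. COOH at 0° is gauche with Cl at 60° (0.7); I at 120° is gauche with Et at 180° (1.0); I at 120° is gauche with Cl at 60° (0.7); Br at 240° is gauche with Et at 180° (0.8). Total 3.2 kcal/mol.
B is staggered. COOH at 0° is gauche with Et at 60° (0.9); COOH at 0° is gauche with Cl at 300° (0.7); I at 120° is gauche with Et at 60° (1.0); Br at 240° is gauche with Cl at 300° (0.8). Total 3.4 kcal/mol.
E(D) − E(B) = 3.2 − 3.4 = -0.2 kcal/mol.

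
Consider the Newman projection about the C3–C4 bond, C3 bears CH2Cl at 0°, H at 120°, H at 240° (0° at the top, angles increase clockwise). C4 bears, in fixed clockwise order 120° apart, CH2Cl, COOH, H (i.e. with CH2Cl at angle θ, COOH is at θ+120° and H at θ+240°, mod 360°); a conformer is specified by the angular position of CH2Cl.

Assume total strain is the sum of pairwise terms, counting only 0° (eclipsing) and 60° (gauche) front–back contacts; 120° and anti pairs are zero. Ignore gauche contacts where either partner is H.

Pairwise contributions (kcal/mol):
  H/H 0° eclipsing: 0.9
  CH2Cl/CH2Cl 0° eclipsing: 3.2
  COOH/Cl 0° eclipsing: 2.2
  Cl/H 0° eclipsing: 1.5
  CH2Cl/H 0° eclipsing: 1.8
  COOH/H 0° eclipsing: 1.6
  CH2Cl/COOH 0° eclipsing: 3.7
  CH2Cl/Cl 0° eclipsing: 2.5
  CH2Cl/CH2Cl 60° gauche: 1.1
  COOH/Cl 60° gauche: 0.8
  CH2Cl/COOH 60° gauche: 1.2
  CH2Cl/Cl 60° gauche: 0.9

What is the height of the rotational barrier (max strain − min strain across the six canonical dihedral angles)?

CH2Cl at 0° (eclipsed): CH2Cl(0°)/CH2Cl(0°) eclipsed 3.2; H(120°)/COOH(120°) eclipsed 1.6; H(240°)/H(240°) eclipsed 0.9 → 5.7 kcal/mol.
CH2Cl at 60° (staggered): CH2Cl(0°)/CH2Cl(60°) gauche 1.1 → 1.1 kcal/mol.
CH2Cl at 120° (eclipsed): CH2Cl(0°)/H(0°) eclipsed 1.8; H(120°)/CH2Cl(120°) eclipsed 1.8; H(240°)/COOH(240°) eclipsed 1.6 → 5.2 kcal/mol.
CH2Cl at 180° (staggered): CH2Cl(0°)/COOH(300°) gauche 1.2 → 1.2 kcal/mol.
CH2Cl at 240° (eclipsed): CH2Cl(0°)/COOH(0°) eclipsed 3.7; H(120°)/H(120°) eclipsed 0.9; H(240°)/CH2Cl(240°) eclipsed 1.8 → 6.4 kcal/mol.
CH2Cl at 300° (staggered): CH2Cl(0°)/CH2Cl(300°) gauche 1.1; CH2Cl(0°)/COOH(60°) gauche 1.2 → 2.3 kcal/mol.
Max at 240° (6.4 kcal/mol), min at 60° (1.1 kcal/mol); barrier = 5.3 kcal/mol.

5.3 kcal/mol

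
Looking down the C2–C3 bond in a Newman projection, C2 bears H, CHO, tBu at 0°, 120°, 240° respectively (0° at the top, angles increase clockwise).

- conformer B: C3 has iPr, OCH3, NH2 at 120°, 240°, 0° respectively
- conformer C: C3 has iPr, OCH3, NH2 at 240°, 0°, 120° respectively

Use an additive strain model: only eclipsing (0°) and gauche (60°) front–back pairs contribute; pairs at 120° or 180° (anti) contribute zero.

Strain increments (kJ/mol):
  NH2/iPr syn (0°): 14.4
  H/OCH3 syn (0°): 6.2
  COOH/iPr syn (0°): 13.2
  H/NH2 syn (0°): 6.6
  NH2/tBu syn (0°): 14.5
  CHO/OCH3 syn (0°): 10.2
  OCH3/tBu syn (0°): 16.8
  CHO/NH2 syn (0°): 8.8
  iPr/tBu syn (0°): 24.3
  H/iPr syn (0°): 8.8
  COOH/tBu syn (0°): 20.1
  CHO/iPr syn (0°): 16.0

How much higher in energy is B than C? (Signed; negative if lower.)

+0.1 kJ/mol

B is eclipsed. H at 0° is eclipsed with NH2 at 0° (6.6); CHO at 120° is eclipsed with iPr at 120° (16.0); tBu at 240° is eclipsed with OCH3 at 240° (16.8). Total 39.4 kJ/mol.
C is eclipsed. H at 0° is eclipsed with OCH3 at 0° (6.2); CHO at 120° is eclipsed with NH2 at 120° (8.8); tBu at 240° is eclipsed with iPr at 240° (24.3). Total 39.3 kJ/mol.
E(B) − E(C) = 39.4 − 39.3 = +0.1 kJ/mol.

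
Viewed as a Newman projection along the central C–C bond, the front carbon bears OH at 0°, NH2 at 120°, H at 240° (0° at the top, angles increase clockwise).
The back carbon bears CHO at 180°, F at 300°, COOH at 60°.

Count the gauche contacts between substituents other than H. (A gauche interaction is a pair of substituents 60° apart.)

4

Non-H gauche pairs: OH(0°)/F(300°); OH(0°)/COOH(60°); NH2(120°)/CHO(180°); NH2(120°)/COOH(60°) — 4 interactions.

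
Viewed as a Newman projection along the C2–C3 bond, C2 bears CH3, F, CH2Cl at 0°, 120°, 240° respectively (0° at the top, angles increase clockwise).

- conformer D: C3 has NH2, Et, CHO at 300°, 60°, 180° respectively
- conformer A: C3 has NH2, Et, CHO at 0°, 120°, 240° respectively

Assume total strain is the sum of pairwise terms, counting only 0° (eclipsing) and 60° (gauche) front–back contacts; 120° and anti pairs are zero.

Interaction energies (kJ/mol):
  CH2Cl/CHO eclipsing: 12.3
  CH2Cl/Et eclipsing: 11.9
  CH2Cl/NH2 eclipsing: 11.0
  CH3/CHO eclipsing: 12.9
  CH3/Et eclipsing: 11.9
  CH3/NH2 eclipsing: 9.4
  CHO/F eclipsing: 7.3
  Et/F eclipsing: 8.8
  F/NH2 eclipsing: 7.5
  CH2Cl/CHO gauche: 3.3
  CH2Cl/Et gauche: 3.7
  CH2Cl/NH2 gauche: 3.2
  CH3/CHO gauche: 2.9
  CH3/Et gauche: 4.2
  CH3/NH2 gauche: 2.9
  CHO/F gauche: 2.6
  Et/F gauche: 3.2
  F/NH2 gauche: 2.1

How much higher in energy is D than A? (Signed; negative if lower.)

-11.1 kJ/mol

D is staggered. CH3 at 0° is gauche with NH2 at 300° (2.9); CH3 at 0° is gauche with Et at 60° (4.2); F at 120° is gauche with Et at 60° (3.2); F at 120° is gauche with CHO at 180° (2.6); CH2Cl at 240° is gauche with NH2 at 300° (3.2); CH2Cl at 240° is gauche with CHO at 180° (3.3). Total 19.4 kJ/mol.
A is eclipsed. CH3 at 0° is eclipsed with NH2 at 0° (9.4); F at 120° is eclipsed with Et at 120° (8.8); CH2Cl at 240° is eclipsed with CHO at 240° (12.3). Total 30.5 kJ/mol.
E(D) − E(A) = 19.4 − 30.5 = -11.1 kJ/mol.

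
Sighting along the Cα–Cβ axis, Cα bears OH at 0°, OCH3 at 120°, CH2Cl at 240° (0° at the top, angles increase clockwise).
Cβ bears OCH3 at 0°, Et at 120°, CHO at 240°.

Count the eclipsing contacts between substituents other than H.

3

Non-H eclipsing pairs: OH(0°)/OCH3(0°); OCH3(120°)/Et(120°); CH2Cl(240°)/CHO(240°) — 3 interactions.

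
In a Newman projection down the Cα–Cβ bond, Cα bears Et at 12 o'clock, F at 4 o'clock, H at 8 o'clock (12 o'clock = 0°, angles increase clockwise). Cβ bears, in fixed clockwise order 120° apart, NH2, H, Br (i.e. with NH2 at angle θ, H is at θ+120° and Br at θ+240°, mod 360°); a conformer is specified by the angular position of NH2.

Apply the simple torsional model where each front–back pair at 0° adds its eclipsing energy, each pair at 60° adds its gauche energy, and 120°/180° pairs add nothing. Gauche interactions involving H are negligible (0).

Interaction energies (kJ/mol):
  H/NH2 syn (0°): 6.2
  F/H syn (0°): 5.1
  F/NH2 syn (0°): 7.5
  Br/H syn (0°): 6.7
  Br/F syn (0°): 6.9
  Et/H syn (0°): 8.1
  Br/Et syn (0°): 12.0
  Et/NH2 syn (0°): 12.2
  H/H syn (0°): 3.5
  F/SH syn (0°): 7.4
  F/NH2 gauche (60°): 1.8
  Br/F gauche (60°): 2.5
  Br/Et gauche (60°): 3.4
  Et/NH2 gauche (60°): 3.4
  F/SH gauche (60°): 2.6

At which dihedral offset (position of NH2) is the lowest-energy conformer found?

300°

NH2 at 0° (eclipsed): Et(0°)/NH2(0°) eclipsed 12.2; F(120°)/H(120°) eclipsed 5.1; H(240°)/Br(240°) eclipsed 6.7 → 24.0 kJ/mol.
NH2 at 60° (staggered): Et(0°)/NH2(60°) gauche 3.4; Et(0°)/Br(300°) gauche 3.4; F(120°)/NH2(60°) gauche 1.8 → 8.6 kJ/mol.
NH2 at 120° (eclipsed): Et(0°)/Br(0°) eclipsed 12.0; F(120°)/NH2(120°) eclipsed 7.5; H(240°)/H(240°) eclipsed 3.5 → 23.0 kJ/mol.
NH2 at 180° (staggered): Et(0°)/Br(60°) gauche 3.4; F(120°)/NH2(180°) gauche 1.8; F(120°)/Br(60°) gauche 2.5 → 7.7 kJ/mol.
NH2 at 240° (eclipsed): Et(0°)/H(0°) eclipsed 8.1; F(120°)/Br(120°) eclipsed 6.9; H(240°)/NH2(240°) eclipsed 6.2 → 21.2 kJ/mol.
NH2 at 300° (staggered): Et(0°)/NH2(300°) gauche 3.4; F(120°)/Br(180°) gauche 2.5 → 5.9 kJ/mol.
The minimum (5.9 kJ/mol) occurs with NH2 at 300°.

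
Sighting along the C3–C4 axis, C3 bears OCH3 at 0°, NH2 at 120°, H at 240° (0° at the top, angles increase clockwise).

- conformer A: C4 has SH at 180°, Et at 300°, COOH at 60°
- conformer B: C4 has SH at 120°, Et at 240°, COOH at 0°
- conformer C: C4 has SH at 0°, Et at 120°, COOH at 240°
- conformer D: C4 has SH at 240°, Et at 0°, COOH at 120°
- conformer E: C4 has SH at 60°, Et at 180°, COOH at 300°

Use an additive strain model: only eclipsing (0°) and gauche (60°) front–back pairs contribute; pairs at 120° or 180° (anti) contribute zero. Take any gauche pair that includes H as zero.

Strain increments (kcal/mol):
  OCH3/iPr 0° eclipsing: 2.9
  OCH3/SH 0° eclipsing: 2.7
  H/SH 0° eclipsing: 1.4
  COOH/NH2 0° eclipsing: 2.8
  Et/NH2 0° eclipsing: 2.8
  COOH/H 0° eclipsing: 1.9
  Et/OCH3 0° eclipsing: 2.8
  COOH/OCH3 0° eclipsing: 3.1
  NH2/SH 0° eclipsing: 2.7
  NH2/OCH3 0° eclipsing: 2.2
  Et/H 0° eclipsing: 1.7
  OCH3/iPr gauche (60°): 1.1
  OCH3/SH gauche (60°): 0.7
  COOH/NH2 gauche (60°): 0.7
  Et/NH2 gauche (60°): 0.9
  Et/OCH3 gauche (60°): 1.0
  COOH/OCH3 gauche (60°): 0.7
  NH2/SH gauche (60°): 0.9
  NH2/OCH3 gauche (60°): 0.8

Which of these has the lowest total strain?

A is staggered. OCH3 at 0° is gauche with Et at 300° (1.0); OCH3 at 0° is gauche with COOH at 60° (0.7); NH2 at 120° is gauche with SH at 180° (0.9); NH2 at 120° is gauche with COOH at 60° (0.7). Total 3.3 kcal/mol.
B is eclipsed. OCH3 at 0° is eclipsed with COOH at 0° (3.1); NH2 at 120° is eclipsed with SH at 120° (2.7); H at 240° is eclipsed with Et at 240° (1.7). Total 7.5 kcal/mol.
C is eclipsed. OCH3 at 0° is eclipsed with SH at 0° (2.7); NH2 at 120° is eclipsed with Et at 120° (2.8); H at 240° is eclipsed with COOH at 240° (1.9). Total 7.4 kcal/mol.
D is eclipsed. OCH3 at 0° is eclipsed with Et at 0° (2.8); NH2 at 120° is eclipsed with COOH at 120° (2.8); H at 240° is eclipsed with SH at 240° (1.4). Total 7.0 kcal/mol.
E is staggered. OCH3 at 0° is gauche with SH at 60° (0.7); OCH3 at 0° is gauche with COOH at 300° (0.7); NH2 at 120° is gauche with SH at 60° (0.9); NH2 at 120° is gauche with Et at 180° (0.9). Total 3.2 kcal/mol.
E has the lowest total (3.2 kcal/mol).

E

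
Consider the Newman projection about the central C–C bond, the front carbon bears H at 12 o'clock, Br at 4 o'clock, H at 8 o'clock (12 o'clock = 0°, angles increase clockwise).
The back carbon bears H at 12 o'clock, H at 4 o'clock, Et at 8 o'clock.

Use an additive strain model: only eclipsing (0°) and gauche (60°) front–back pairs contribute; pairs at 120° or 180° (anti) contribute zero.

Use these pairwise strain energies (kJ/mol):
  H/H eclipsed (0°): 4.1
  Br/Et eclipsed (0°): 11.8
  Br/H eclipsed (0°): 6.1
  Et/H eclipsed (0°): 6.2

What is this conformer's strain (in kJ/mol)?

16.4 kJ/mol

This conformer (eclipsed): H(0°)/H(0°) eclipsed 4.1; Br(120°)/H(120°) eclipsed 6.1; H(240°)/Et(240°) eclipsed 6.2 → 16.4 kJ/mol.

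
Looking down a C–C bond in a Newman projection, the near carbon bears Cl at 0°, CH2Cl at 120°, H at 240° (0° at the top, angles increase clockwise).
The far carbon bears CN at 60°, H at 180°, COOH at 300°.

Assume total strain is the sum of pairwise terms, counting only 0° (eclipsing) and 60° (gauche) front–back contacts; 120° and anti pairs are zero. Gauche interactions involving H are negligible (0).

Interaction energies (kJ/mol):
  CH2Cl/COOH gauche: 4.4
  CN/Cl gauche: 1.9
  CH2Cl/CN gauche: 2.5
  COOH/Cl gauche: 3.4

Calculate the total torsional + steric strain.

This conformer is staggered. Cl at 0° is gauche with CN at 60° (1.9); Cl at 0° is gauche with COOH at 300° (3.4); CH2Cl at 120° is gauche with CN at 60° (2.5). Total 7.8 kJ/mol.

7.8 kJ/mol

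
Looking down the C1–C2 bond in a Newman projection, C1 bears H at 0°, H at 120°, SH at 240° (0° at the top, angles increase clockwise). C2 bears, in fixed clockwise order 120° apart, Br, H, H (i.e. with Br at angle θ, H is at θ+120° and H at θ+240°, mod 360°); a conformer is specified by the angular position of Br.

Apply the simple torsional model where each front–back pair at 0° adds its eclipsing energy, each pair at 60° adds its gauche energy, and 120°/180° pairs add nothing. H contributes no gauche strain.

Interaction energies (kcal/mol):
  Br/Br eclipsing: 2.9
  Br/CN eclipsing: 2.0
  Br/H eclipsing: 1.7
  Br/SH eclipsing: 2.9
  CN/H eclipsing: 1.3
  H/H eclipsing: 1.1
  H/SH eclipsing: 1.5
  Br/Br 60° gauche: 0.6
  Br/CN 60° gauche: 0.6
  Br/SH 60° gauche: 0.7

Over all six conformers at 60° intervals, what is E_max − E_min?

5.1 kcal/mol

Br at 0° (eclipsed): H–Br eclipsed, H–H eclipsed, SH–H eclipsed; 1.7 + 1.1 + 1.5 = 4.3 kcal/mol.
Br at 60° (staggered): no non-H gauche contacts → 0.0 kcal/mol.
Br at 120° (eclipsed): H–H eclipsed, H–Br eclipsed, SH–H eclipsed; 1.1 + 1.7 + 1.5 = 4.3 kcal/mol.
Br at 180° (staggered): SH–Br gauche; 0.7 = 0.7 kcal/mol.
Br at 240° (eclipsed): H–H eclipsed, H–H eclipsed, SH–Br eclipsed; 1.1 + 1.1 + 2.9 = 5.1 kcal/mol.
Br at 300° (staggered): SH–Br gauche; 0.7 = 0.7 kcal/mol.
Max at 240° (5.1 kcal/mol), min at 60° (0.0 kcal/mol); barrier = 5.1 kcal/mol.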